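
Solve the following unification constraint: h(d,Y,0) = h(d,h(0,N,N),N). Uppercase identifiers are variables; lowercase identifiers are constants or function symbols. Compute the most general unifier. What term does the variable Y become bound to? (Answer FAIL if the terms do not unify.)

h(0,0,0)

Decompose h/3: d = d,  Y = h(0,N,N),  0 = N.
Delete trivial equation d = d.
Bind Y := h(0,N,N); no other remaining equation mentions Y.
Bind N := 0. Substituting into the earlier binding gives Y := h(0,0,0).
MGU = { Y := h(0,0,0), N := 0 }, so Y := h(0,0,0).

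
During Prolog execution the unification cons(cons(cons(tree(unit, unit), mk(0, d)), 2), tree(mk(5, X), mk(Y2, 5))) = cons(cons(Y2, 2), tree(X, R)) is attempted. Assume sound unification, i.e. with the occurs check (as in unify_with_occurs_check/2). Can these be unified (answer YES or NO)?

Decompose cons/2: cons(cons(tree(unit, unit), mk(0, d)), 2) = cons(Y2, 2),  tree(mk(5, X), mk(Y2, 5)) = tree(X, R).
Decompose cons/2: cons(tree(unit, unit), mk(0, d)) = Y2,  2 = 2.
Bind Y2 := cons(tree(unit, unit), mk(0, d)); substituting into the one remaining equation that mentions Y2 gives: tree(mk(5, X), mk(cons(tree(unit, unit), mk(0, d)), 5)) = tree(X, R).
Delete trivial equation 2 = 2.
Decompose tree/2: mk(5, X) = X,  mk(cons(tree(unit, unit), mk(0, d)), 5) = R.
Occurs check fails: X occurs in mk(5, X); the equation X = mk(5, X) has no finite solution.

NO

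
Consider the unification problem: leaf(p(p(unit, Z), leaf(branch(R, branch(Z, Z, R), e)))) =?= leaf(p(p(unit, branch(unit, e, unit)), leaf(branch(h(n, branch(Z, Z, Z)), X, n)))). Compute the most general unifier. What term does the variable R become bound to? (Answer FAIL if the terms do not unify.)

Decompose leaf/1: p(p(unit, Z), leaf(branch(R, branch(Z, Z, R), e))) =?= p(p(unit, branch(unit, e, unit)), leaf(branch(h(n, branch(Z, Z, Z)), X, n))).
Decompose p/2: p(unit, Z) =?= p(unit, branch(unit, e, unit)),  leaf(branch(R, branch(Z, Z, R), e)) =?= leaf(branch(h(n, branch(Z, Z, Z)), X, n)).
Decompose p/2: unit =?= unit,  Z =?= branch(unit, e, unit).
Delete trivial equation unit =?= unit.
Bind Z := branch(unit, e, unit); substituting into the remaining equation gives: leaf(branch(R, branch(branch(unit, e, unit), branch(unit, e, unit), R), e)) =?= leaf(branch(h(n, branch(branch(unit, e, unit), branch(unit, e, unit), branch(unit, e, unit))), X, n)).
Decompose leaf/1: branch(R, branch(branch(unit, e, unit), branch(unit, e, unit), R), e) =?= branch(h(n, branch(branch(unit, e, unit), branch(unit, e, unit), branch(unit, e, unit))), X, n).
Decompose branch/3: R =?= h(n, branch(branch(unit, e, unit), branch(unit, e, unit), branch(unit, e, unit))),  branch(branch(unit, e, unit), branch(unit, e, unit), R) =?= X,  e =?= n.
Bind R := h(n, branch(branch(unit, e, unit), branch(unit, e, unit), branch(unit, e, unit))); substituting into the one remaining equation that mentions R gives: branch(branch(unit, e, unit), branch(unit, e, unit), h(n, branch(branch(unit, e, unit), branch(unit, e, unit), branch(unit, e, unit)))) =?= X.
Bind X := branch(branch(unit, e, unit), branch(unit, e, unit), h(n, branch(branch(unit, e, unit), branch(unit, e, unit), branch(unit, e, unit)))); no other remaining equation mentions X.
Clash: constants e and n differ; no unifier exists.

FAIL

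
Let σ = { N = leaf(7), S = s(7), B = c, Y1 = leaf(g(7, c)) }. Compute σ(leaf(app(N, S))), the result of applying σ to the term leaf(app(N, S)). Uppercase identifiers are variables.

leaf(app(leaf(7), s(7)))

Replace each occurrence of N with leaf(7).
Replace each occurrence of S with s(7).
Result: leaf(app(leaf(7), s(7))).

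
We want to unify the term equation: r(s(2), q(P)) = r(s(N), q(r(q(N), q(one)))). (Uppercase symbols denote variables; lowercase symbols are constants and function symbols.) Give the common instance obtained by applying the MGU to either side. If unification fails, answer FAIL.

Decompose r/2: s(2) = s(N),  q(P) = q(r(q(N), q(one))).
Decompose s/1: 2 = N.
Bind N := 2; substituting into the remaining equation gives: q(P) = q(r(q(2), q(one))).
Decompose q/1: P = r(q(2), q(one)).
Bind P := r(q(2), q(one)).
Applying the MGU to either side gives r(s(2), q(r(q(2), q(one)))).

r(s(2), q(r(q(2), q(one))))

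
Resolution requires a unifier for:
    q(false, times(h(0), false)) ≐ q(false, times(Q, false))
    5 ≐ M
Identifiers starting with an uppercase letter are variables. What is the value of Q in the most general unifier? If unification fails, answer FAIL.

h(0)

Decompose q/2: false ≐ false,  times(h(0), false) ≐ times(Q, false).
Delete trivial equation false ≐ false.
Decompose times/2: h(0) ≐ Q,  false ≐ false.
Bind Q := h(0); no other remaining equation mentions Q.
Delete trivial equation false ≐ false.
Bind M := 5.
MGU = { Q -> h(0), M -> 5 }, so Q -> h(0).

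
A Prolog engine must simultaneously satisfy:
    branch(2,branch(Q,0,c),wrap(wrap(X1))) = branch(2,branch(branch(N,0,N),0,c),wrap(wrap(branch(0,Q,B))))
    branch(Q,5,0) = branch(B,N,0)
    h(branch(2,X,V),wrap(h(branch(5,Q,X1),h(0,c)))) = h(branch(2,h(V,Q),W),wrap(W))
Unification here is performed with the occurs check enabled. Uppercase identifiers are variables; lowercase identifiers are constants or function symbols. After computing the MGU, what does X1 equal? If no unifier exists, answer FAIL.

branch(0,branch(5,0,5),branch(5,0,5))

Decompose branch/3: 2 = 2,  branch(Q,0,c) = branch(branch(N,0,N),0,c),  wrap(wrap(X1)) = wrap(wrap(branch(0,Q,B))).
Delete trivial equation 2 = 2.
Decompose branch/3: Q = branch(N,0,N),  0 = 0,  c = c.
Bind Q := branch(N,0,N); substituting into the 3 remaining equations that mention Q gives: wrap(wrap(X1)) = wrap(wrap(branch(0,branch(N,0,N),B))),  branch(branch(N,0,N),5,0) = branch(B,N,0),  h(branch(2,X,V),wrap(h(branch(5,branch(N,0,N),X1),h(0,c)))) = h(branch(2,h(V,branch(N,0,N)),W),wrap(W)).
Delete trivial equation 0 = 0.
Delete trivial equation c = c.
Decompose wrap/1: wrap(X1) = wrap(branch(0,branch(N,0,N),B)).
Decompose wrap/1: X1 = branch(0,branch(N,0,N),B).
Bind X1 := branch(0,branch(N,0,N),B); substituting into the one remaining equation that mentions X1 gives: h(branch(2,X,V),wrap(h(branch(5,branch(N,0,N),branch(0,branch(N,0,N),B)),h(0,c)))) = h(branch(2,h(V,branch(N,0,N)),W),wrap(W)).
Decompose branch/3: branch(N,0,N) = B,  5 = N,  0 = 0.
Bind B := branch(N,0,N); substituting into the one remaining equation that mentions B gives: h(branch(2,X,V),wrap(h(branch(5,branch(N,0,N),branch(0,branch(N,0,N),branch(N,0,N))),h(0,c)))) = h(branch(2,h(V,branch(N,0,N)),W),wrap(W)). Substituting into the earlier binding gives X1 := branch(0,branch(N,0,N),branch(N,0,N)).
Bind N := 5; substituting into the one remaining equation that mentions N gives: h(branch(2,X,V),wrap(h(branch(5,branch(5,0,5),branch(0,branch(5,0,5),branch(5,0,5))),h(0,c)))) = h(branch(2,h(V,branch(5,0,5)),W),wrap(W)). Substituting into the earlier bindings gives Q := branch(5,0,5), X1 := branch(0,branch(5,0,5),branch(5,0,5)), B := branch(5,0,5).
Delete trivial equation 0 = 0.
Decompose h/2: branch(2,X,V) = branch(2,h(V,branch(5,0,5)),W),  wrap(h(branch(5,branch(5,0,5),branch(0,branch(5,0,5),branch(5,0,5))),h(0,c))) = wrap(W).
Decompose branch/3: 2 = 2,  X = h(V,branch(5,0,5)),  V = W.
Delete trivial equation 2 = 2.
Bind X := h(V,branch(5,0,5)); no other remaining equation mentions X.
Bind V := W; no other remaining equation mentions V. Substituting into the earlier binding gives X := h(W,branch(5,0,5)).
Decompose wrap/1: h(branch(5,branch(5,0,5),branch(0,branch(5,0,5),branch(5,0,5))),h(0,c)) = W.
Bind W := h(branch(5,branch(5,0,5),branch(0,branch(5,0,5),branch(5,0,5))),h(0,c)). Substituting into the earlier bindings gives X := h(h(branch(5,branch(5,0,5),branch(0,branch(5,0,5),branch(5,0,5))),h(0,c)),branch(5,0,5)), V := h(branch(5,branch(5,0,5),branch(0,branch(5,0,5),branch(5,0,5))),h(0,c)).
MGU = { Q -> branch(5,0,5), X1 -> branch(0,branch(5,0,5),branch(5,0,5)), B -> branch(5,0,5), N -> 5, X -> h(h(branch(5,branch(5,0,5),branch(0,branch(5,0,5),branch(5,0,5))),h(0,c)),branch(5,0,5)), V -> h(branch(5,branch(5,0,5),branch(0,branch(5,0,5),branch(5,0,5))),h(0,c)), W -> h(branch(5,branch(5,0,5),branch(0,branch(5,0,5),branch(5,0,5))),h(0,c)) }, so X1 -> branch(0,branch(5,0,5),branch(5,0,5)).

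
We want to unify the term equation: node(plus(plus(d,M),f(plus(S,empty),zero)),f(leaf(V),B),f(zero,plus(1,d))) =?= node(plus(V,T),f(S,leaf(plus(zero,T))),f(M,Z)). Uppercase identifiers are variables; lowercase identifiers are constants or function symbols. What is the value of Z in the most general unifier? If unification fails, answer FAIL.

Decompose node/3: plus(plus(d,M),f(plus(S,empty),zero)) =?= plus(V,T),  f(leaf(V),B) =?= f(S,leaf(plus(zero,T))),  f(zero,plus(1,d)) =?= f(M,Z).
Decompose plus/2: plus(d,M) =?= V,  f(plus(S,empty),zero) =?= T.
Bind V := plus(d,M); substituting into the one remaining equation that mentions V gives: f(leaf(plus(d,M)),B) =?= f(S,leaf(plus(zero,T))).
Bind T := f(plus(S,empty),zero); substituting into the one remaining equation that mentions T gives: f(leaf(plus(d,M)),B) =?= f(S,leaf(plus(zero,f(plus(S,empty),zero)))).
Decompose f/2: leaf(plus(d,M)) =?= S,  B =?= leaf(plus(zero,f(plus(S,empty),zero))).
Bind S := leaf(plus(d,M)); substituting into the one remaining equation that mentions S gives: B =?= leaf(plus(zero,f(plus(leaf(plus(d,M)),empty),zero))). Substituting into the earlier binding gives T := f(plus(leaf(plus(d,M)),empty),zero).
Bind B := leaf(plus(zero,f(plus(leaf(plus(d,M)),empty),zero))); no other remaining equation mentions B.
Decompose f/2: zero =?= M,  plus(1,d) =?= Z.
Bind M := zero; no other remaining equation mentions M. Substituting into the earlier bindings gives V := plus(d,zero), T := f(plus(leaf(plus(d,zero)),empty),zero), S := leaf(plus(d,zero)), B := leaf(plus(zero,f(plus(leaf(plus(d,zero)),empty),zero))).
Bind Z := plus(1,d).
MGU = { V -> plus(d,zero), T -> f(plus(leaf(plus(d,zero)),empty),zero), S -> leaf(plus(d,zero)), B -> leaf(plus(zero,f(plus(leaf(plus(d,zero)),empty),zero))), M -> zero, Z -> plus(1,d) }, so Z -> plus(1,d).

plus(1,d)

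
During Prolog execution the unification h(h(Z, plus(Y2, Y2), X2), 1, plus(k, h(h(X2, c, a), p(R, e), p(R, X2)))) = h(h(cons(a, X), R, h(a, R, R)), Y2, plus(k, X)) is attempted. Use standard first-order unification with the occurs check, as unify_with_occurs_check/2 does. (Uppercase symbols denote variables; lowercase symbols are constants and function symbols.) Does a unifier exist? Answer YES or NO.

Decompose h/3: h(Z, plus(Y2, Y2), X2) = h(cons(a, X), R, h(a, R, R)),  1 = Y2,  plus(k, h(h(X2, c, a), p(R, e), p(R, X2))) = plus(k, X).
Decompose h/3: Z = cons(a, X),  plus(Y2, Y2) = R,  X2 = h(a, R, R).
Bind Z := cons(a, X); no other remaining equation mentions Z.
Bind R := plus(Y2, Y2); substituting into the 2 remaining equations that mention R gives: X2 = h(a, plus(Y2, Y2), plus(Y2, Y2)),  plus(k, h(h(X2, c, a), p(plus(Y2, Y2), e), p(plus(Y2, Y2), X2))) = plus(k, X).
Bind X2 := h(a, plus(Y2, Y2), plus(Y2, Y2)); substituting into the one remaining equation that mentions X2 gives: plus(k, h(h(h(a, plus(Y2, Y2), plus(Y2, Y2)), c, a), p(plus(Y2, Y2), e), p(plus(Y2, Y2), h(a, plus(Y2, Y2), plus(Y2, Y2))))) = plus(k, X).
Bind Y2 := 1; substituting into the remaining equation gives: plus(k, h(h(h(a, plus(1, 1), plus(1, 1)), c, a), p(plus(1, 1), e), p(plus(1, 1), h(a, plus(1, 1), plus(1, 1))))) = plus(k, X). Substituting into the earlier bindings gives R := plus(1, 1), X2 := h(a, plus(1, 1), plus(1, 1)).
Decompose plus/2: k = k,  h(h(h(a, plus(1, 1), plus(1, 1)), c, a), p(plus(1, 1), e), p(plus(1, 1), h(a, plus(1, 1), plus(1, 1)))) = X.
Delete trivial equation k = k.
Bind X := h(h(h(a, plus(1, 1), plus(1, 1)), c, a), p(plus(1, 1), e), p(plus(1, 1), h(a, plus(1, 1), plus(1, 1)))). Substituting into the earlier binding gives Z := cons(a, h(h(h(a, plus(1, 1), plus(1, 1)), c, a), p(plus(1, 1), e), p(plus(1, 1), h(a, plus(1, 1), plus(1, 1))))).
No equations remain and no clash or occurs-check failure arose, so a unifier exists.

YES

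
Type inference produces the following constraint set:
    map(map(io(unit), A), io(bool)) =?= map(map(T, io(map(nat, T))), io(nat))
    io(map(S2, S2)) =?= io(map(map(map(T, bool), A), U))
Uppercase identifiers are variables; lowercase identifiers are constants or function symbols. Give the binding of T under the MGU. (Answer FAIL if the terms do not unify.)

Decompose map/2: map(io(unit), A) =?= map(T, io(map(nat, T))),  io(bool) =?= io(nat).
Decompose map/2: io(unit) =?= T,  A =?= io(map(nat, T)).
Bind T := io(unit); substituting into the 2 remaining equations that mention T gives: A =?= io(map(nat, io(unit))),  io(map(S2, S2)) =?= io(map(map(map(io(unit), bool), A), U)).
Bind A := io(map(nat, io(unit))); substituting into the one remaining equation that mentions A gives: io(map(S2, S2)) =?= io(map(map(map(io(unit), bool), io(map(nat, io(unit)))), U)).
Decompose io/1: bool =?= nat.
Clash: constants bool and nat differ; no unifier exists.

FAIL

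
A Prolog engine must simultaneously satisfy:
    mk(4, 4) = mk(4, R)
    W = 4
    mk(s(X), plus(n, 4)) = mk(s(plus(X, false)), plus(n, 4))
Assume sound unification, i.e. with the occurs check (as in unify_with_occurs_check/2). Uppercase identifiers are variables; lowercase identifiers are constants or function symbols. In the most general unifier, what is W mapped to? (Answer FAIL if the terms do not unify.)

FAIL

Decompose mk/2: 4 = 4,  4 = R.
Delete trivial equation 4 = 4.
Bind R := 4; no other remaining equation mentions R.
Bind W := 4; no other remaining equation mentions W.
Decompose mk/2: s(X) = s(plus(X, false)),  plus(n, 4) = plus(n, 4).
Decompose s/1: X = plus(X, false).
Occurs check fails: X occurs in plus(X, false); the equation X = plus(X, false) has no finite solution.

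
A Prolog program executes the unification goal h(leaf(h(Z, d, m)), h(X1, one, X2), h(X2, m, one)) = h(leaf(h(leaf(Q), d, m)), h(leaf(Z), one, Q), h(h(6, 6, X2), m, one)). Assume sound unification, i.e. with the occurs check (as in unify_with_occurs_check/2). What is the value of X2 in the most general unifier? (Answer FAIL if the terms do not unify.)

FAIL

Decompose h/3: leaf(h(Z, d, m)) = leaf(h(leaf(Q), d, m)),  h(X1, one, X2) = h(leaf(Z), one, Q),  h(X2, m, one) = h(h(6, 6, X2), m, one).
Decompose leaf/1: h(Z, d, m) = h(leaf(Q), d, m).
Decompose h/3: Z = leaf(Q),  d = d,  m = m.
Bind Z := leaf(Q); substituting into the one remaining equation that mentions Z gives: h(X1, one, X2) = h(leaf(leaf(Q)), one, Q).
Delete trivial equation d = d.
Delete trivial equation m = m.
Decompose h/3: X1 = leaf(leaf(Q)),  one = one,  X2 = Q.
Bind X1 := leaf(leaf(Q)); no other remaining equation mentions X1.
Delete trivial equation one = one.
Bind X2 := Q; substituting into the remaining equation gives: h(Q, m, one) = h(h(6, 6, Q), m, one).
Decompose h/3: Q = h(6, 6, Q),  m = m,  one = one.
Occurs check fails: Q occurs in h(6, 6, Q); the equation Q = h(6, 6, Q) has no finite solution.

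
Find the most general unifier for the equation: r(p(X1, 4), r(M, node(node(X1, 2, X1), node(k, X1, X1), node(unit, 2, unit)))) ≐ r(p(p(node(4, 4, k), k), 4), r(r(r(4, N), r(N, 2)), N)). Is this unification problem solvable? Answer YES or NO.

Decompose r/2: p(X1, 4) ≐ p(p(node(4, 4, k), k), 4),  r(M, node(node(X1, 2, X1), node(k, X1, X1), node(unit, 2, unit))) ≐ r(r(r(4, N), r(N, 2)), N).
Decompose p/2: X1 ≐ p(node(4, 4, k), k),  4 ≐ 4.
Bind X1 := p(node(4, 4, k), k); substituting into the one remaining equation that mentions X1 gives: r(M, node(node(p(node(4, 4, k), k), 2, p(node(4, 4, k), k)), node(k, p(node(4, 4, k), k), p(node(4, 4, k), k)), node(unit, 2, unit))) ≐ r(r(r(4, N), r(N, 2)), N).
Delete trivial equation 4 ≐ 4.
Decompose r/2: M ≐ r(r(4, N), r(N, 2)),  node(node(p(node(4, 4, k), k), 2, p(node(4, 4, k), k)), node(k, p(node(4, 4, k), k), p(node(4, 4, k), k)), node(unit, 2, unit)) ≐ N.
Bind M := r(r(4, N), r(N, 2)); no other remaining equation mentions M.
Bind N := node(node(p(node(4, 4, k), k), 2, p(node(4, 4, k), k)), node(k, p(node(4, 4, k), k), p(node(4, 4, k), k)), node(unit, 2, unit)). Substituting into the earlier binding gives M := r(r(4, node(node(p(node(4, 4, k), k), 2, p(node(4, 4, k), k)), node(k, p(node(4, 4, k), k), p(node(4, 4, k), k)), node(unit, 2, unit))), r(node(node(p(node(4, 4, k), k), 2, p(node(4, 4, k), k)), node(k, p(node(4, 4, k), k), p(node(4, 4, k), k)), node(unit, 2, unit)), 2)).
No equations remain and no clash or occurs-check failure arose, so a unifier exists.

YES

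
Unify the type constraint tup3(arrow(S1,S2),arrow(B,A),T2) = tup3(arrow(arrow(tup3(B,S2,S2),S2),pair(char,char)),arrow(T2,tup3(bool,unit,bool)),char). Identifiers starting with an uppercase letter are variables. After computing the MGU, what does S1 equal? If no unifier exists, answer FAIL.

Decompose tup3/3: arrow(S1,S2) = arrow(arrow(tup3(B,S2,S2),S2),pair(char,char)),  arrow(B,A) = arrow(T2,tup3(bool,unit,bool)),  T2 = char.
Decompose arrow/2: S1 = arrow(tup3(B,S2,S2),S2),  S2 = pair(char,char).
Bind S1 := arrow(tup3(B,S2,S2),S2); no other remaining equation mentions S1.
Bind S2 := pair(char,char); no other remaining equation mentions S2. Substituting into the earlier binding gives S1 := arrow(tup3(B,pair(char,char),pair(char,char)),pair(char,char)).
Decompose arrow/2: B = T2,  A = tup3(bool,unit,bool).
Bind B := T2; no other remaining equation mentions B. Substituting into the earlier binding gives S1 := arrow(tup3(T2,pair(char,char),pair(char,char)),pair(char,char)).
Bind A := tup3(bool,unit,bool); no other remaining equation mentions A.
Bind T2 := char. Substituting into the earlier bindings gives S1 := arrow(tup3(char,pair(char,char),pair(char,char)),pair(char,char)), B := char.
MGU = { S1 ↦ arrow(tup3(char,pair(char,char),pair(char,char)),pair(char,char)), S2 ↦ pair(char,char), B ↦ char, A ↦ tup3(bool,unit,bool), T2 ↦ char }, so S1 ↦ arrow(tup3(char,pair(char,char),pair(char,char)),pair(char,char)).

arrow(tup3(char,pair(char,char),pair(char,char)),pair(char,char))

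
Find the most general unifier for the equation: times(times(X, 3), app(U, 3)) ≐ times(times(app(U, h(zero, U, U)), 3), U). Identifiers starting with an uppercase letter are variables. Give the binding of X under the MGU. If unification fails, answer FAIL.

Decompose times/2: times(X, 3) ≐ times(app(U, h(zero, U, U)), 3),  app(U, 3) ≐ U.
Decompose times/2: X ≐ app(U, h(zero, U, U)),  3 ≐ 3.
Bind X := app(U, h(zero, U, U)); no other remaining equation mentions X.
Delete trivial equation 3 ≐ 3.
Occurs check fails: U occurs in app(U, 3); the equation U ≐ app(U, 3) has no finite solution.

FAIL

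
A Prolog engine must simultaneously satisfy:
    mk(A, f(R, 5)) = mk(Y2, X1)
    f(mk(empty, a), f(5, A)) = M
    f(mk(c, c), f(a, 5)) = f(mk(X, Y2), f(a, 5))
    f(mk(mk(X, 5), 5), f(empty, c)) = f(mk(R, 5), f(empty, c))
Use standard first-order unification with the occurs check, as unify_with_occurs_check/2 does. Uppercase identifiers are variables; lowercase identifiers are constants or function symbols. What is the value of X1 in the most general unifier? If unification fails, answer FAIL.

f(mk(c, 5), 5)

Decompose mk/2: A = Y2,  f(R, 5) = X1.
Bind A := Y2; substituting into the one remaining equation that mentions A gives: f(mk(empty, a), f(5, Y2)) = M.
Bind X1 := f(R, 5); no other remaining equation mentions X1.
Bind M := f(mk(empty, a), f(5, Y2)); no other remaining equation mentions M.
Decompose f/2: mk(c, c) = mk(X, Y2),  f(a, 5) = f(a, 5).
Decompose mk/2: c = X,  c = Y2.
Bind X := c; substituting into the one remaining equation that mentions X gives: f(mk(mk(c, 5), 5), f(empty, c)) = f(mk(R, 5), f(empty, c)).
Bind Y2 := c; no other remaining equation mentions Y2. Substituting into the earlier bindings gives A := c, M := f(mk(empty, a), f(5, c)).
Delete trivial equation f(a, 5) = f(a, 5).
Decompose f/2: mk(mk(c, 5), 5) = mk(R, 5),  f(empty, c) = f(empty, c).
Decompose mk/2: mk(c, 5) = R,  5 = 5.
Bind R := mk(c, 5); no other remaining equation mentions R. Substituting into the earlier binding gives X1 := f(mk(c, 5), 5).
Delete trivial equation 5 = 5.
Delete trivial equation f(empty, c) = f(empty, c).
MGU = { A = c, X1 = f(mk(c, 5), 5), M = f(mk(empty, a), f(5, c)), X = c, Y2 = c, R = mk(c, 5) }, so X1 = f(mk(c, 5), 5).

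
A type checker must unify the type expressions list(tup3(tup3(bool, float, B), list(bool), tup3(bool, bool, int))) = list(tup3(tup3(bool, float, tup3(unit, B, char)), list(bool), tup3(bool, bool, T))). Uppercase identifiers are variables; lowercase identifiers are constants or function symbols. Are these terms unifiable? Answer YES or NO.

Decompose list/1: tup3(tup3(bool, float, B), list(bool), tup3(bool, bool, int)) = tup3(tup3(bool, float, tup3(unit, B, char)), list(bool), tup3(bool, bool, T)).
Decompose tup3/3: tup3(bool, float, B) = tup3(bool, float, tup3(unit, B, char)),  list(bool) = list(bool),  tup3(bool, bool, int) = tup3(bool, bool, T).
Decompose tup3/3: bool = bool,  float = float,  B = tup3(unit, B, char).
Delete trivial equation bool = bool.
Delete trivial equation float = float.
Occurs check fails: B occurs in tup3(unit, B, char); the equation B = tup3(unit, B, char) has no finite solution.

NO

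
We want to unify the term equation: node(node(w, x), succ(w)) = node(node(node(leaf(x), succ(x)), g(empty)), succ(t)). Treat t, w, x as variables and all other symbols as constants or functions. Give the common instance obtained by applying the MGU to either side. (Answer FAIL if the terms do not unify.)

node(node(node(leaf(g(empty)), succ(g(empty))), g(empty)), succ(node(leaf(g(empty)), succ(g(empty)))))

Decompose node/2: node(w, x) = node(node(leaf(x), succ(x)), g(empty)),  succ(w) = succ(t).
Decompose node/2: w = node(leaf(x), succ(x)),  x = g(empty).
Bind w := node(leaf(x), succ(x)); substituting into the one remaining equation that mentions w gives: succ(node(leaf(x), succ(x))) = succ(t).
Bind x := g(empty); substituting into the remaining equation gives: succ(node(leaf(g(empty)), succ(g(empty)))) = succ(t). Substituting into the earlier binding gives w := node(leaf(g(empty)), succ(g(empty))).
Decompose succ/1: node(leaf(g(empty)), succ(g(empty))) = t.
Bind t := node(leaf(g(empty)), succ(g(empty))).
Applying the MGU to either side gives node(node(node(leaf(g(empty)), succ(g(empty))), g(empty)), succ(node(leaf(g(empty)), succ(g(empty))))).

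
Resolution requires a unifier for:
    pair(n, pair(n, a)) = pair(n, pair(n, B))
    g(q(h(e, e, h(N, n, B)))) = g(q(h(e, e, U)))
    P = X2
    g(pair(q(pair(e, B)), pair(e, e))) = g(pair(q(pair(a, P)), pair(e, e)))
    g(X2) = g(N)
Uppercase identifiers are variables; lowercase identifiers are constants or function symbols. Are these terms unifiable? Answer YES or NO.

NO

Decompose pair/2: n = n,  pair(n, a) = pair(n, B).
Delete trivial equation n = n.
Decompose pair/2: n = n,  a = B.
Delete trivial equation n = n.
Bind B := a; substituting into the 2 remaining equations that mention B gives: g(q(h(e, e, h(N, n, a)))) = g(q(h(e, e, U))),  g(pair(q(pair(e, a)), pair(e, e))) = g(pair(q(pair(a, P)), pair(e, e))).
Decompose g/1: q(h(e, e, h(N, n, a))) = q(h(e, e, U)).
Decompose q/1: h(e, e, h(N, n, a)) = h(e, e, U).
Decompose h/3: e = e,  e = e,  h(N, n, a) = U.
Delete trivial equation e = e.
Delete trivial equation e = e.
Bind U := h(N, n, a); no other remaining equation mentions U.
Bind P := X2; substituting into the one remaining equation that mentions P gives: g(pair(q(pair(e, a)), pair(e, e))) = g(pair(q(pair(a, X2)), pair(e, e))).
Decompose g/1: pair(q(pair(e, a)), pair(e, e)) = pair(q(pair(a, X2)), pair(e, e)).
Decompose pair/2: q(pair(e, a)) = q(pair(a, X2)),  pair(e, e) = pair(e, e).
Decompose q/1: pair(e, a) = pair(a, X2).
Decompose pair/2: e = a,  a = X2.
Clash: constants e and a differ; no unifier exists.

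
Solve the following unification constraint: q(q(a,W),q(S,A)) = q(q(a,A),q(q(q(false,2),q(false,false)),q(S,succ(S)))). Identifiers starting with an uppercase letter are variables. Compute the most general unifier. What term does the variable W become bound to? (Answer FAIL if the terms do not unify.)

Decompose q/2: q(a,W) = q(a,A),  q(S,A) = q(q(q(false,2),q(false,false)),q(S,succ(S))).
Decompose q/2: a = a,  W = A.
Delete trivial equation a = a.
Bind W := A; no other remaining equation mentions W.
Decompose q/2: S = q(q(false,2),q(false,false)),  A = q(S,succ(S)).
Bind S := q(q(false,2),q(false,false)); substituting into the remaining equation gives: A = q(q(q(false,2),q(false,false)),succ(q(q(false,2),q(false,false)))).
Bind A := q(q(q(false,2),q(false,false)),succ(q(q(false,2),q(false,false)))). Substituting into the earlier binding gives W := q(q(q(false,2),q(false,false)),succ(q(q(false,2),q(false,false)))).
MGU = { W ↦ q(q(q(false,2),q(false,false)),succ(q(q(false,2),q(false,false)))), S ↦ q(q(false,2),q(false,false)), A ↦ q(q(q(false,2),q(false,false)),succ(q(q(false,2),q(false,false)))) }, so W ↦ q(q(q(false,2),q(false,false)),succ(q(q(false,2),q(false,false)))).

q(q(q(false,2),q(false,false)),succ(q(q(false,2),q(false,false))))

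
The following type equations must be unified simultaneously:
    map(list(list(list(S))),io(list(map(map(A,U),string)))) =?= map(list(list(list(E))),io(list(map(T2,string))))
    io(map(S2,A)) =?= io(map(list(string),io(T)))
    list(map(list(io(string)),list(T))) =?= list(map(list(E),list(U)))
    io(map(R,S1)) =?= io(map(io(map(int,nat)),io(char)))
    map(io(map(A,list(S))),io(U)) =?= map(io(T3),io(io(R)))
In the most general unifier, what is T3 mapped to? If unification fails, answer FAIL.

Decompose map/2: list(list(list(S))) =?= list(list(list(E))),  io(list(map(map(A,U),string))) =?= io(list(map(T2,string))).
Decompose list/1: list(list(S)) =?= list(list(E)).
Decompose list/1: list(S) =?= list(E).
Decompose list/1: S =?= E.
Bind S := E; substituting into the one remaining equation that mentions S gives: map(io(map(A,list(E))),io(U)) =?= map(io(T3),io(io(R))).
Decompose io/1: list(map(map(A,U),string)) =?= list(map(T2,string)).
Decompose list/1: map(map(A,U),string) =?= map(T2,string).
Decompose map/2: map(A,U) =?= T2,  string =?= string.
Bind T2 := map(A,U); no other remaining equation mentions T2.
Delete trivial equation string =?= string.
Decompose io/1: map(S2,A) =?= map(list(string),io(T)).
Decompose map/2: S2 =?= list(string),  A =?= io(T).
Bind S2 := list(string); no other remaining equation mentions S2.
Bind A := io(T); substituting into the one remaining equation that mentions A gives: map(io(map(io(T),list(E))),io(U)) =?= map(io(T3),io(io(R))). Substituting into the earlier binding gives T2 := map(io(T),U).
Decompose list/1: map(list(io(string)),list(T)) =?= map(list(E),list(U)).
Decompose map/2: list(io(string)) =?= list(E),  list(T) =?= list(U).
Decompose list/1: io(string) =?= E.
Bind E := io(string); substituting into the one remaining equation that mentions E gives: map(io(map(io(T),list(io(string)))),io(U)) =?= map(io(T3),io(io(R))). Substituting into the earlier binding gives S := io(string).
Decompose list/1: T =?= U.
Bind T := U; substituting into the one remaining equation that mentions T gives: map(io(map(io(U),list(io(string)))),io(U)) =?= map(io(T3),io(io(R))). Substituting into the earlier bindings gives T2 := map(io(U),U), A := io(U).
Decompose io/1: map(R,S1) =?= map(io(map(int,nat)),io(char)).
Decompose map/2: R =?= io(map(int,nat)),  S1 =?= io(char).
Bind R := io(map(int,nat)); substituting into the one remaining equation that mentions R gives: map(io(map(io(U),list(io(string)))),io(U)) =?= map(io(T3),io(io(io(map(int,nat))))).
Bind S1 := io(char); no other remaining equation mentions S1.
Decompose map/2: io(map(io(U),list(io(string)))) =?= io(T3),  io(U) =?= io(io(io(map(int,nat)))).
Decompose io/1: map(io(U),list(io(string))) =?= T3.
Bind T3 := map(io(U),list(io(string))); no other remaining equation mentions T3.
Decompose io/1: U =?= io(io(map(int,nat))).
Bind U := io(io(map(int,nat))). Substituting into the earlier bindings gives T2 := map(io(io(io(map(int,nat)))),io(io(map(int,nat)))), A := io(io(io(map(int,nat)))), T := io(io(map(int,nat))), T3 := map(io(io(io(map(int,nat)))),list(io(string))).
MGU = { S -> io(string), T2 -> map(io(io(io(map(int,nat)))),io(io(map(int,nat)))), S2 -> list(string), A -> io(io(io(map(int,nat)))), E -> io(string), T -> io(io(map(int,nat))), R -> io(map(int,nat)), S1 -> io(char), T3 -> map(io(io(io(map(int,nat)))),list(io(string))), U -> io(io(map(int,nat))) }, so T3 -> map(io(io(io(map(int,nat)))),list(io(string))).

map(io(io(io(map(int,nat)))),list(io(string)))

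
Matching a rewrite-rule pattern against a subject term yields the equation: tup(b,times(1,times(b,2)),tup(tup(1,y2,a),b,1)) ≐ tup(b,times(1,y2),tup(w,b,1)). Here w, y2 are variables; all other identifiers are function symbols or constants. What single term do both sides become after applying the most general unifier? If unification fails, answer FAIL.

tup(b,times(1,times(b,2)),tup(tup(1,times(b,2),a),b,1))

Decompose tup/3: b ≐ b,  times(1,times(b,2)) ≐ times(1,y2),  tup(tup(1,y2,a),b,1) ≐ tup(w,b,1).
Delete trivial equation b ≐ b.
Decompose times/2: 1 ≐ 1,  times(b,2) ≐ y2.
Delete trivial equation 1 ≐ 1.
Bind y2 := times(b,2); substituting into the remaining equation gives: tup(tup(1,times(b,2),a),b,1) ≐ tup(w,b,1).
Decompose tup/3: tup(1,times(b,2),a) ≐ w,  b ≐ b,  1 ≐ 1.
Bind w := tup(1,times(b,2),a); no other remaining equation mentions w.
Delete trivial equation b ≐ b.
Delete trivial equation 1 ≐ 1.
Applying the MGU to either side gives tup(b,times(1,times(b,2)),tup(tup(1,times(b,2),a),b,1)).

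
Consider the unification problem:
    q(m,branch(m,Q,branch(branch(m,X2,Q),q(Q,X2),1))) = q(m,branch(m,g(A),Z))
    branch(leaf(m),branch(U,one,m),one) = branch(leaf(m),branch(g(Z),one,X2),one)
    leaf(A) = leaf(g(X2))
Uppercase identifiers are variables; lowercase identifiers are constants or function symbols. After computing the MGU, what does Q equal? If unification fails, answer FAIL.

Decompose q/2: m = m,  branch(m,Q,branch(branch(m,X2,Q),q(Q,X2),1)) = branch(m,g(A),Z).
Delete trivial equation m = m.
Decompose branch/3: m = m,  Q = g(A),  branch(branch(m,X2,Q),q(Q,X2),1) = Z.
Delete trivial equation m = m.
Bind Q := g(A); substituting into the one remaining equation that mentions Q gives: branch(branch(m,X2,g(A)),q(g(A),X2),1) = Z.
Bind Z := branch(branch(m,X2,g(A)),q(g(A),X2),1); substituting into the one remaining equation that mentions Z gives: branch(leaf(m),branch(U,one,m),one) = branch(leaf(m),branch(g(branch(branch(m,X2,g(A)),q(g(A),X2),1)),one,X2),one).
Decompose branch/3: leaf(m) = leaf(m),  branch(U,one,m) = branch(g(branch(branch(m,X2,g(A)),q(g(A),X2),1)),one,X2),  one = one.
Delete trivial equation leaf(m) = leaf(m).
Decompose branch/3: U = g(branch(branch(m,X2,g(A)),q(g(A),X2),1)),  one = one,  m = X2.
Bind U := g(branch(branch(m,X2,g(A)),q(g(A),X2),1)); no other remaining equation mentions U.
Delete trivial equation one = one.
Bind X2 := m; substituting into the one remaining equation that mentions X2 gives: leaf(A) = leaf(g(m)). Substituting into the earlier bindings gives Z := branch(branch(m,m,g(A)),q(g(A),m),1), U := g(branch(branch(m,m,g(A)),q(g(A),m),1)).
Delete trivial equation one = one.
Decompose leaf/1: A = g(m).
Bind A := g(m). Substituting into the earlier bindings gives Q := g(g(m)), Z := branch(branch(m,m,g(g(m))),q(g(g(m)),m),1), U := g(branch(branch(m,m,g(g(m))),q(g(g(m)),m),1)).
MGU = { Q -> g(g(m)), Z -> branch(branch(m,m,g(g(m))),q(g(g(m)),m),1), U -> g(branch(branch(m,m,g(g(m))),q(g(g(m)),m),1)), X2 -> m, A -> g(m) }, so Q -> g(g(m)).

g(g(m))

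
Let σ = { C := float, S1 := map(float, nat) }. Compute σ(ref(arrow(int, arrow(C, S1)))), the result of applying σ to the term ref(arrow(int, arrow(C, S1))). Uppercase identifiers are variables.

Replace each occurrence of C with float.
Replace each occurrence of S1 with map(float, nat).
Result: ref(arrow(int, arrow(float, map(float, nat)))).

ref(arrow(int, arrow(float, map(float, nat))))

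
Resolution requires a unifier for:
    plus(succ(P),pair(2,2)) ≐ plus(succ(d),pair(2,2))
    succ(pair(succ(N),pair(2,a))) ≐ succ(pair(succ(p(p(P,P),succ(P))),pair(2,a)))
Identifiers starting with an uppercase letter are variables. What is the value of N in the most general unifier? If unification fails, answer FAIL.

Decompose plus/2: succ(P) ≐ succ(d),  pair(2,2) ≐ pair(2,2).
Decompose succ/1: P ≐ d.
Bind P := d; substituting into the one remaining equation that mentions P gives: succ(pair(succ(N),pair(2,a))) ≐ succ(pair(succ(p(p(d,d),succ(d))),pair(2,a))).
Delete trivial equation pair(2,2) ≐ pair(2,2).
Decompose succ/1: pair(succ(N),pair(2,a)) ≐ pair(succ(p(p(d,d),succ(d))),pair(2,a)).
Decompose pair/2: succ(N) ≐ succ(p(p(d,d),succ(d))),  pair(2,a) ≐ pair(2,a).
Decompose succ/1: N ≐ p(p(d,d),succ(d)).
Bind N := p(p(d,d),succ(d)); no other remaining equation mentions N.
Delete trivial equation pair(2,a) ≐ pair(2,a).
MGU = { P -> d, N -> p(p(d,d),succ(d)) }, so N -> p(p(d,d),succ(d)).

p(p(d,d),succ(d))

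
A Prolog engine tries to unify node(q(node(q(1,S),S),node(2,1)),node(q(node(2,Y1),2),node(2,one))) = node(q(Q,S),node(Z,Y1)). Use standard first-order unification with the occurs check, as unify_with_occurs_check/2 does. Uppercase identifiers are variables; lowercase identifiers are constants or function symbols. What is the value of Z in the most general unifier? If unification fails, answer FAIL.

q(node(2,node(2,one)),2)

Decompose node/2: q(node(q(1,S),S),node(2,1)) = q(Q,S),  node(q(node(2,Y1),2),node(2,one)) = node(Z,Y1).
Decompose q/2: node(q(1,S),S) = Q,  node(2,1) = S.
Bind Q := node(q(1,S),S); no other remaining equation mentions Q.
Bind S := node(2,1); no other remaining equation mentions S. Substituting into the earlier binding gives Q := node(q(1,node(2,1)),node(2,1)).
Decompose node/2: q(node(2,Y1),2) = Z,  node(2,one) = Y1.
Bind Z := q(node(2,Y1),2); no other remaining equation mentions Z.
Bind Y1 := node(2,one). Substituting into the earlier binding gives Z := q(node(2,node(2,one)),2).
MGU = { Q -> node(q(1,node(2,1)),node(2,1)), S -> node(2,1), Z -> q(node(2,node(2,one)),2), Y1 -> node(2,one) }, so Z -> q(node(2,node(2,one)),2).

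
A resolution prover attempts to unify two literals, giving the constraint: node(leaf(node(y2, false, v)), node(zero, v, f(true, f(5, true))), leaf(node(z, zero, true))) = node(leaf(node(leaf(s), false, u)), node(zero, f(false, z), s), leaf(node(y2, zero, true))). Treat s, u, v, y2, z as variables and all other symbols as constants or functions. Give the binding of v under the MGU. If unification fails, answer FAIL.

f(false, leaf(f(true, f(5, true))))

Decompose node/3: leaf(node(y2, false, v)) = leaf(node(leaf(s), false, u)),  node(zero, v, f(true, f(5, true))) = node(zero, f(false, z), s),  leaf(node(z, zero, true)) = leaf(node(y2, zero, true)).
Decompose leaf/1: node(y2, false, v) = node(leaf(s), false, u).
Decompose node/3: y2 = leaf(s),  false = false,  v = u.
Bind y2 := leaf(s); substituting into the one remaining equation that mentions y2 gives: leaf(node(z, zero, true)) = leaf(node(leaf(s), zero, true)).
Delete trivial equation false = false.
Bind v := u; substituting into the one remaining equation that mentions v gives: node(zero, u, f(true, f(5, true))) = node(zero, f(false, z), s).
Decompose node/3: zero = zero,  u = f(false, z),  f(true, f(5, true)) = s.
Delete trivial equation zero = zero.
Bind u := f(false, z); no other remaining equation mentions u. Substituting into the earlier binding gives v := f(false, z).
Bind s := f(true, f(5, true)); substituting into the remaining equation gives: leaf(node(z, zero, true)) = leaf(node(leaf(f(true, f(5, true))), zero, true)). Substituting into the earlier binding gives y2 := leaf(f(true, f(5, true))).
Decompose leaf/1: node(z, zero, true) = node(leaf(f(true, f(5, true))), zero, true).
Decompose node/3: z = leaf(f(true, f(5, true))),  zero = zero,  true = true.
Bind z := leaf(f(true, f(5, true))); no other remaining equation mentions z. Substituting into the earlier bindings gives v := f(false, leaf(f(true, f(5, true)))), u := f(false, leaf(f(true, f(5, true)))).
Delete trivial equation zero = zero.
Delete trivial equation true = true.
MGU = { y2 -> leaf(f(true, f(5, true))), v -> f(false, leaf(f(true, f(5, true)))), u -> f(false, leaf(f(true, f(5, true)))), s -> f(true, f(5, true)), z -> leaf(f(true, f(5, true))) }, so v -> f(false, leaf(f(true, f(5, true)))).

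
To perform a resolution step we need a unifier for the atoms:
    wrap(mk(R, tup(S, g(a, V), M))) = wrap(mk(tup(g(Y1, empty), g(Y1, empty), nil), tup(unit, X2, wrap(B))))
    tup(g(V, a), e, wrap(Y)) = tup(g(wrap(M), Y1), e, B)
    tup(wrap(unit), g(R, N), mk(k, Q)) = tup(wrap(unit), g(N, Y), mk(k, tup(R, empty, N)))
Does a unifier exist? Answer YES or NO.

Decompose wrap/1: mk(R, tup(S, g(a, V), M)) = mk(tup(g(Y1, empty), g(Y1, empty), nil), tup(unit, X2, wrap(B))).
Decompose mk/2: R = tup(g(Y1, empty), g(Y1, empty), nil),  tup(S, g(a, V), M) = tup(unit, X2, wrap(B)).
Bind R := tup(g(Y1, empty), g(Y1, empty), nil); substituting into the one remaining equation that mentions R gives: tup(wrap(unit), g(tup(g(Y1, empty), g(Y1, empty), nil), N), mk(k, Q)) = tup(wrap(unit), g(N, Y), mk(k, tup(tup(g(Y1, empty), g(Y1, empty), nil), empty, N))).
Decompose tup/3: S = unit,  g(a, V) = X2,  M = wrap(B).
Bind S := unit; no other remaining equation mentions S.
Bind X2 := g(a, V); no other remaining equation mentions X2.
Bind M := wrap(B); substituting into the one remaining equation that mentions M gives: tup(g(V, a), e, wrap(Y)) = tup(g(wrap(wrap(B)), Y1), e, B).
Decompose tup/3: g(V, a) = g(wrap(wrap(B)), Y1),  e = e,  wrap(Y) = B.
Decompose g/2: V = wrap(wrap(B)),  a = Y1.
Bind V := wrap(wrap(B)); no other remaining equation mentions V. Substituting into the earlier binding gives X2 := g(a, wrap(wrap(B))).
Bind Y1 := a; substituting into the one remaining equation that mentions Y1 gives: tup(wrap(unit), g(tup(g(a, empty), g(a, empty), nil), N), mk(k, Q)) = tup(wrap(unit), g(N, Y), mk(k, tup(tup(g(a, empty), g(a, empty), nil), empty, N))). Substituting into the earlier binding gives R := tup(g(a, empty), g(a, empty), nil).
Delete trivial equation e = e.
Bind B := wrap(Y); no other remaining equation mentions B. Substituting into the earlier bindings gives X2 := g(a, wrap(wrap(wrap(Y)))), M := wrap(wrap(Y)), V := wrap(wrap(wrap(Y))).
Decompose tup/3: wrap(unit) = wrap(unit),  g(tup(g(a, empty), g(a, empty), nil), N) = g(N, Y),  mk(k, Q) = mk(k, tup(tup(g(a, empty), g(a, empty), nil), empty, N)).
Delete trivial equation wrap(unit) = wrap(unit).
Decompose g/2: tup(g(a, empty), g(a, empty), nil) = N,  N = Y.
Bind N := tup(g(a, empty), g(a, empty), nil); substituting into the remaining equations gives: tup(g(a, empty), g(a, empty), nil) = Y,  mk(k, Q) = mk(k, tup(tup(g(a, empty), g(a, empty), nil), empty, tup(g(a, empty), g(a, empty), nil))).
Bind Y := tup(g(a, empty), g(a, empty), nil); no other remaining equation mentions Y. Substituting into the earlier bindings gives X2 := g(a, wrap(wrap(wrap(tup(g(a, empty), g(a, empty), nil))))), M := wrap(wrap(tup(g(a, empty), g(a, empty), nil))), V := wrap(wrap(wrap(tup(g(a, empty), g(a, empty), nil)))), B := wrap(tup(g(a, empty), g(a, empty), nil)).
Decompose mk/2: k = k,  Q = tup(tup(g(a, empty), g(a, empty), nil), empty, tup(g(a, empty), g(a, empty), nil)).
Delete trivial equation k = k.
Bind Q := tup(tup(g(a, empty), g(a, empty), nil), empty, tup(g(a, empty), g(a, empty), nil)).
No equations remain and no clash or occurs-check failure arose, so a unifier exists.

YES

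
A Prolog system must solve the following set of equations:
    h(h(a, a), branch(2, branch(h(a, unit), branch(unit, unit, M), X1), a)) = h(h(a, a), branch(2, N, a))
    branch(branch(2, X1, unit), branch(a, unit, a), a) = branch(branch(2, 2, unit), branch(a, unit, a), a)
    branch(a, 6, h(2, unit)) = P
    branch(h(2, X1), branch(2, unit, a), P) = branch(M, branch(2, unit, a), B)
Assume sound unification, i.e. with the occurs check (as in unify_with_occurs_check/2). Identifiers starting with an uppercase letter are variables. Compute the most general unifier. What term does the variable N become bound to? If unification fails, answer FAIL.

branch(h(a, unit), branch(unit, unit, h(2, 2)), 2)

Decompose h/2: h(a, a) = h(a, a),  branch(2, branch(h(a, unit), branch(unit, unit, M), X1), a) = branch(2, N, a).
Delete trivial equation h(a, a) = h(a, a).
Decompose branch/3: 2 = 2,  branch(h(a, unit), branch(unit, unit, M), X1) = N,  a = a.
Delete trivial equation 2 = 2.
Bind N := branch(h(a, unit), branch(unit, unit, M), X1); no other remaining equation mentions N.
Delete trivial equation a = a.
Decompose branch/3: branch(2, X1, unit) = branch(2, 2, unit),  branch(a, unit, a) = branch(a, unit, a),  a = a.
Decompose branch/3: 2 = 2,  X1 = 2,  unit = unit.
Delete trivial equation 2 = 2.
Bind X1 := 2; substituting into the one remaining equation that mentions X1 gives: branch(h(2, 2), branch(2, unit, a), P) = branch(M, branch(2, unit, a), B). Substituting into the earlier binding gives N := branch(h(a, unit), branch(unit, unit, M), 2).
Delete trivial equation unit = unit.
Delete trivial equation branch(a, unit, a) = branch(a, unit, a).
Delete trivial equation a = a.
Bind P := branch(a, 6, h(2, unit)); substituting into the remaining equation gives: branch(h(2, 2), branch(2, unit, a), branch(a, 6, h(2, unit))) = branch(M, branch(2, unit, a), B).
Decompose branch/3: h(2, 2) = M,  branch(2, unit, a) = branch(2, unit, a),  branch(a, 6, h(2, unit)) = B.
Bind M := h(2, 2); no other remaining equation mentions M. Substituting into the earlier binding gives N := branch(h(a, unit), branch(unit, unit, h(2, 2)), 2).
Delete trivial equation branch(2, unit, a) = branch(2, unit, a).
Bind B := branch(a, 6, h(2, unit)).
MGU = { N ↦ branch(h(a, unit), branch(unit, unit, h(2, 2)), 2), X1 ↦ 2, P ↦ branch(a, 6, h(2, unit)), M ↦ h(2, 2), B ↦ branch(a, 6, h(2, unit)) }, so N ↦ branch(h(a, unit), branch(unit, unit, h(2, 2)), 2).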